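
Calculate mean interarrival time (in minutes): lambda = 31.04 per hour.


Mean interarrival time = 60/lambda = 60/31.04 = 1.93 minutes

1.93 minutes


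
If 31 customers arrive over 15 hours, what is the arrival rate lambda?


lambda = total arrivals / time = 31 / 15 = 2.07 per hour

2.07 per hour


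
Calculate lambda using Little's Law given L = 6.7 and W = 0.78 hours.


lambda = L / W = 6.7 / 0.78 = 8.59 per hour

8.59 per hour


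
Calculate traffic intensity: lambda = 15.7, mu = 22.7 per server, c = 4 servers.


rho = lambda / (c * mu) = 15.7 / (4 * 22.7) = 0.1729

0.1729


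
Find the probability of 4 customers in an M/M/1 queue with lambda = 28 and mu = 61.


rho = 28/61; P(n) = (1-rho)*rho^n = (1-28/61)*(28/61)^4 = 0.024

0.024


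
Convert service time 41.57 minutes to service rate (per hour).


mu = 60 / avg_service_time = 60 / 41.57 = 1.44 per hour

1.44 per hour


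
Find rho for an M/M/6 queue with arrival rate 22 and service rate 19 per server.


rho = lambda/(c*mu) = 22/(6*19) = 0.193

0.193


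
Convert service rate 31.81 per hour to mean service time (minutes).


Mean service time = 60/mu = 60/31.81 = 1.89 minutes

1.89 minutes


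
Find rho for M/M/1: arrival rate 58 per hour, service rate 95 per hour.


rho = lambda/mu = 58/95 = 0.6105

0.6105


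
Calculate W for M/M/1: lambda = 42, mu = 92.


W = 1/(mu - lambda) = 1/(92 - 42) = 0.02 hours

0.02 hours


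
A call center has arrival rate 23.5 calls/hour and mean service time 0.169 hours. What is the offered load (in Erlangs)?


Offered load a = lambda * E[S] = 23.5 * 0.169 = 3.97 Erlangs

3.97 Erlangs


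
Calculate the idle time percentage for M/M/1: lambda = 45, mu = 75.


Idle fraction = (1 - rho) * 100 = (1 - 45/75) * 100 = 40.0%

40.0%


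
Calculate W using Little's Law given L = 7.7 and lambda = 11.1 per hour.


W = L / lambda = 7.7 / 11.1 = 0.6937 hours

0.6937 hours


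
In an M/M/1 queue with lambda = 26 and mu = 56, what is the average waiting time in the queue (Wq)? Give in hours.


rho = 26/56; Wq = rho/(mu - lambda) = 0.0155 hours

0.0155 hours


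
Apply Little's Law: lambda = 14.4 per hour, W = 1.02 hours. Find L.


L = lambda * W = 14.4 * 1.02 = 14.69

14.69


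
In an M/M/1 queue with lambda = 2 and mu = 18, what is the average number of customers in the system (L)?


rho = 2/18; L = rho/(1-rho) = 0.13

0.13


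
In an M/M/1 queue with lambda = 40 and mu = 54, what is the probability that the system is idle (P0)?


P0 = 1 - rho = 1 - 40/54 = 0.2593

0.2593


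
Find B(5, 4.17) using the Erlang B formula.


B(N,A) = (A^N/N!) / sum(A^k/k!, k=0..N) with N=5, A=4.17 = 0.2142

0.2142


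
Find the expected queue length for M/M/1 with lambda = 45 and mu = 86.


rho = 45/86; Lq = rho^2/(1-rho) = 0.57

0.57


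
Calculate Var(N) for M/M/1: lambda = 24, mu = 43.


rho = 24/43; Var(N) = rho/(1-rho)^2 = 2.86

2.86


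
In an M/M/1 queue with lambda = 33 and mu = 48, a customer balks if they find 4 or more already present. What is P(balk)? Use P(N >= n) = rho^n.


P(N >= 4) = rho^4 = (33/48)^4 = 0.2234

0.2234


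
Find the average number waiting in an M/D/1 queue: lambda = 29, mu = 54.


M/D/1: Lq = rho^2 / (2*(1-rho)) where rho = 29/54; Lq = 0.31

0.31


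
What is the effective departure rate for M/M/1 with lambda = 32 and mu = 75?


For a stable queue (lambda < mu), throughput = lambda = 32 per hour

32 per hour


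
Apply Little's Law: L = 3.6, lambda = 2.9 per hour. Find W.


W = L / lambda = 3.6 / 2.9 = 1.2414 hours

1.2414 hours


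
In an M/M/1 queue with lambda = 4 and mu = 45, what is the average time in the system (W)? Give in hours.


W = 1/(mu - lambda) = 1/(45 - 4) = 0.0244 hours

0.0244 hours


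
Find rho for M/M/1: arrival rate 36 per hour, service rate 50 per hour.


rho = lambda/mu = 36/50 = 0.72

0.72


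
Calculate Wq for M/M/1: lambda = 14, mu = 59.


rho = 14/59; Wq = rho/(mu - lambda) = 0.0053 hours

0.0053 hours


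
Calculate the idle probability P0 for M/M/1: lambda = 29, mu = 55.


P0 = 1 - rho = 1 - 29/55 = 0.4727

0.4727


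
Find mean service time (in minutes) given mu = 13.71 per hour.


Mean service time = 60/mu = 60/13.71 = 4.38 minutes

4.38 minutes


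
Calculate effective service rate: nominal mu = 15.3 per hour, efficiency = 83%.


Effective rate = mu * efficiency = 15.3 * 0.83 = 12.7 per hour

12.7 per hour


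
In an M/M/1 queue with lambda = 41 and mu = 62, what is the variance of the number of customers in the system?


rho = 41/62; Var(N) = rho/(1-rho)^2 = 5.76

5.76


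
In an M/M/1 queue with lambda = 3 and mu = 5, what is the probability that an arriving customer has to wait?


P(wait) = rho = lambda/mu = 3/5 = 0.6

0.6


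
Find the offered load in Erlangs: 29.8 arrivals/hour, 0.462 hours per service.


Offered load a = lambda * E[S] = 29.8 * 0.462 = 13.77 Erlangs

13.77 Erlangs


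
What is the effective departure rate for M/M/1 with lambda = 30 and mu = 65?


For a stable queue (lambda < mu), throughput = lambda = 30 per hour

30 per hour


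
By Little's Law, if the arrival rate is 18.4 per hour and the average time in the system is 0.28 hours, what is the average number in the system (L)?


L = lambda * W = 18.4 * 0.28 = 5.15

5.15


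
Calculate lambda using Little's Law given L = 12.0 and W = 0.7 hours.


lambda = L / W = 12.0 / 0.7 = 17.14 per hour

17.14 per hour


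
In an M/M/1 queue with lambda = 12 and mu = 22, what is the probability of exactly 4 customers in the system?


rho = 12/22; P(n) = (1-rho)*rho^n = (1-12/22)*(12/22)^4 = 0.0402

0.0402


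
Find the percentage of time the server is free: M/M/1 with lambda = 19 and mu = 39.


Idle fraction = (1 - rho) * 100 = (1 - 19/39) * 100 = 51.3%

51.3%


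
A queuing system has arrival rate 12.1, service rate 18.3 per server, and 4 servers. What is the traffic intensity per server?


rho = lambda / (c * mu) = 12.1 / (4 * 18.3) = 0.1653

0.1653


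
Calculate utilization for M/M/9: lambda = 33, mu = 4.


rho = lambda/(c*mu) = 33/(9*4) = 0.9167

0.9167


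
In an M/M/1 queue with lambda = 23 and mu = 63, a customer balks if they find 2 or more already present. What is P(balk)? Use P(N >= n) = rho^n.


P(N >= 2) = rho^2 = (23/63)^2 = 0.1333

0.1333


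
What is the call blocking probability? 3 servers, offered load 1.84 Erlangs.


B(N,A) = (A^N/N!) / sum(A^k/k!, k=0..N) with N=3, A=1.84 = 0.1864

0.1864


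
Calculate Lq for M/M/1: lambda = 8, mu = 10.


rho = 8/10; Lq = rho^2/(1-rho) = 3.2

3.2


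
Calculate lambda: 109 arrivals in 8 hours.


lambda = total arrivals / time = 109 / 8 = 13.63 per hour

13.63 per hour


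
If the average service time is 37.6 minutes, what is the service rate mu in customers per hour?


mu = 60 / avg_service_time = 60 / 37.6 = 1.6 per hour

1.6 per hour


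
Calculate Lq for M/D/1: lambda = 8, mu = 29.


M/D/1: Lq = rho^2 / (2*(1-rho)) where rho = 8/29; Lq = 0.05

0.05


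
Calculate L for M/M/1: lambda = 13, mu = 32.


rho = 13/32; L = rho/(1-rho) = 0.68

0.68


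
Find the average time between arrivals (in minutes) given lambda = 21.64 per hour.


Mean interarrival time = 60/lambda = 60/21.64 = 2.77 minutes

2.77 minutes


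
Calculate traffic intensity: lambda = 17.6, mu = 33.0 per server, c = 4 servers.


rho = lambda / (c * mu) = 17.6 / (4 * 33.0) = 0.1333

0.1333


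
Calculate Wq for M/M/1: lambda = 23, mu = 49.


rho = 23/49; Wq = rho/(mu - lambda) = 0.0181 hours

0.0181 hours


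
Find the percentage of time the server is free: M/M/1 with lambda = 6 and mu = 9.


Idle fraction = (1 - rho) * 100 = (1 - 6/9) * 100 = 33.3%

33.3%


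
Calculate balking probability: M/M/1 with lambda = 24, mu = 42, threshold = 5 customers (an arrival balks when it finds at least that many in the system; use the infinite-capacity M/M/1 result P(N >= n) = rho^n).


P(N >= 5) = rho^5 = (24/42)^5 = 0.0609

0.0609


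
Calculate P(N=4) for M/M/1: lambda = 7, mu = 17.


rho = 7/17; P(n) = (1-rho)*rho^n = (1-7/17)*(7/17)^4 = 0.0169

0.0169


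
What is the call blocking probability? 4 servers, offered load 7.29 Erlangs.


B(N,A) = (A^N/N!) / sum(A^k/k!, k=0..N) with N=4, A=7.29 = 0.542

0.542


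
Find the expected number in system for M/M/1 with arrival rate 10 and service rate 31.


rho = 10/31; L = rho/(1-rho) = 0.48

0.48


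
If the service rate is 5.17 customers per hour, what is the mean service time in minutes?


Mean service time = 60/mu = 60/5.17 = 11.61 minutes

11.61 minutes


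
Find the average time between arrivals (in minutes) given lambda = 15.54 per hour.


Mean interarrival time = 60/lambda = 60/15.54 = 3.86 minutes

3.86 minutes


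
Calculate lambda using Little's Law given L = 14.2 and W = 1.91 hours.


lambda = L / W = 14.2 / 1.91 = 7.43 per hour

7.43 per hour


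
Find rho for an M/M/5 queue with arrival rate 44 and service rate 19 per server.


rho = lambda/(c*mu) = 44/(5*19) = 0.4632

0.4632


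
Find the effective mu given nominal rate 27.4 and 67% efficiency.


Effective rate = mu * efficiency = 27.4 * 0.67 = 18.36 per hour

18.36 per hour


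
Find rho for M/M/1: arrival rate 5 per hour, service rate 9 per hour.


rho = lambda/mu = 5/9 = 0.5556

0.5556


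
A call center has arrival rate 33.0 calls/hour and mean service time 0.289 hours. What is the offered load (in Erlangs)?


Offered load a = lambda * E[S] = 33.0 * 0.289 = 9.54 Erlangs

9.54 Erlangs


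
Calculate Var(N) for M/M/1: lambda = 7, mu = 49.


rho = 7/49; Var(N) = rho/(1-rho)^2 = 0.19

0.19


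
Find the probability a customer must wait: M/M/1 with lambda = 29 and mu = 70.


P(wait) = rho = lambda/mu = 29/70 = 0.4143

0.4143


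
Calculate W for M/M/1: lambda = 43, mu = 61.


W = 1/(mu - lambda) = 1/(61 - 43) = 0.0556 hours

0.0556 hours


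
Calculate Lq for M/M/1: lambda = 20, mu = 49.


rho = 20/49; Lq = rho^2/(1-rho) = 0.28

0.28


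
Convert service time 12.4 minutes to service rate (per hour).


mu = 60 / avg_service_time = 60 / 12.4 = 4.84 per hour

4.84 per hour


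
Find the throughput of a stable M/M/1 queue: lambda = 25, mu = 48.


For a stable queue (lambda < mu), throughput = lambda = 25 per hour

25 per hour


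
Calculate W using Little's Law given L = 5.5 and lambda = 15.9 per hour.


W = L / lambda = 5.5 / 15.9 = 0.3459 hours

0.3459 hours


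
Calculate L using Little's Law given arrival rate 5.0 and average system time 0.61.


L = lambda * W = 5.0 * 0.61 = 3.05

3.05


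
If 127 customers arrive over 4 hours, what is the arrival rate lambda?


lambda = total arrivals / time = 127 / 4 = 31.75 per hour

31.75 per hour


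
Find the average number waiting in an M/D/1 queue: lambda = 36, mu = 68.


M/D/1: Lq = rho^2 / (2*(1-rho)) where rho = 36/68; Lq = 0.3

0.3


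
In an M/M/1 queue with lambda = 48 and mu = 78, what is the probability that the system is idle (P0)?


P0 = 1 - rho = 1 - 48/78 = 0.3846

0.3846


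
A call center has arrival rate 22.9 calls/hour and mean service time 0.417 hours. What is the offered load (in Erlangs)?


Offered load a = lambda * E[S] = 22.9 * 0.417 = 9.55 Erlangs

9.55 Erlangs


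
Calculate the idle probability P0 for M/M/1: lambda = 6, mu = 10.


P0 = 1 - rho = 1 - 6/10 = 0.4

0.4


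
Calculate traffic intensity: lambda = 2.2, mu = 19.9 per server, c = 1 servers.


rho = lambda / (c * mu) = 2.2 / (1 * 19.9) = 0.1106

0.1106


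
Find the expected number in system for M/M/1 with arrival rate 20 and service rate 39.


rho = 20/39; L = rho/(1-rho) = 1.05

1.05


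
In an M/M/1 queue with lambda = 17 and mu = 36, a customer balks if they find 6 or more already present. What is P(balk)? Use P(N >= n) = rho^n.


P(N >= 6) = rho^6 = (17/36)^6 = 0.0111

0.0111


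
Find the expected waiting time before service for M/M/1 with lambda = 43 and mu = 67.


rho = 43/67; Wq = rho/(mu - lambda) = 0.0267 hours

0.0267 hours


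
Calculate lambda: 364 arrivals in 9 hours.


lambda = total arrivals / time = 364 / 9 = 40.44 per hour

40.44 per hour


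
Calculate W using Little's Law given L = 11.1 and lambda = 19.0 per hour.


W = L / lambda = 11.1 / 19.0 = 0.5842 hours

0.5842 hours


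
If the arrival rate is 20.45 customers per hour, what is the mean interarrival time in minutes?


Mean interarrival time = 60/lambda = 60/20.45 = 2.93 minutes

2.93 minutes


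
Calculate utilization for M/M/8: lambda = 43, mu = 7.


rho = lambda/(c*mu) = 43/(8*7) = 0.7679

0.7679


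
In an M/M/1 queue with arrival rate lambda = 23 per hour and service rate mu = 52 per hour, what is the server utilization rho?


rho = lambda/mu = 23/52 = 0.4423

0.4423


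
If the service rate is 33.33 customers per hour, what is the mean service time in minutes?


Mean service time = 60/mu = 60/33.33 = 1.8 minutes

1.8 minutes


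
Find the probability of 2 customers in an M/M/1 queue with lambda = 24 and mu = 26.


rho = 24/26; P(n) = (1-rho)*rho^n = (1-24/26)*(24/26)^2 = 0.0655

0.0655


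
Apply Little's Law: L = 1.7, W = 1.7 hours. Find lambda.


lambda = L / W = 1.7 / 1.7 = 1.0 per hour

1.0 per hour


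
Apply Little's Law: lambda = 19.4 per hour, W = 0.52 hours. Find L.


L = lambda * W = 19.4 * 0.52 = 10.09

10.09


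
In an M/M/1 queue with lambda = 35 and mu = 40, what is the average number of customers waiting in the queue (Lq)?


rho = 35/40; Lq = rho^2/(1-rho) = 6.13

6.13


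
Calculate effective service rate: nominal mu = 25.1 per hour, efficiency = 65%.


Effective rate = mu * efficiency = 25.1 * 0.65 = 16.32 per hour

16.32 per hour


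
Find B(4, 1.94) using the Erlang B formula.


B(N,A) = (A^N/N!) / sum(A^k/k!, k=0..N) with N=4, A=1.94 = 0.089

0.089


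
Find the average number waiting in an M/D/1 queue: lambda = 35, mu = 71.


M/D/1: Lq = rho^2 / (2*(1-rho)) where rho = 35/71; Lq = 0.24

0.24


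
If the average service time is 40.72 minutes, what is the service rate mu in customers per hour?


mu = 60 / avg_service_time = 60 / 40.72 = 1.47 per hour

1.47 per hour


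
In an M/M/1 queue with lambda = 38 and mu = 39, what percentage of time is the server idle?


Idle fraction = (1 - rho) * 100 = (1 - 38/39) * 100 = 2.6%

2.6%


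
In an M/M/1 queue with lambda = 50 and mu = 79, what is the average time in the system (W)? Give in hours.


W = 1/(mu - lambda) = 1/(79 - 50) = 0.0345 hours

0.0345 hours


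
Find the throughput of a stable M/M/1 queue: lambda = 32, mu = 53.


For a stable queue (lambda < mu), throughput = lambda = 32 per hour

32 per hour


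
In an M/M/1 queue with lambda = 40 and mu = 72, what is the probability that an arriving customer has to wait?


P(wait) = rho = lambda/mu = 40/72 = 0.5556

0.5556


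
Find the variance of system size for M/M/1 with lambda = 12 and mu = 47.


rho = 12/47; Var(N) = rho/(1-rho)^2 = 0.46

0.46


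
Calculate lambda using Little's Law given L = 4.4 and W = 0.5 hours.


lambda = L / W = 4.4 / 0.5 = 8.8 per hour

8.8 per hour


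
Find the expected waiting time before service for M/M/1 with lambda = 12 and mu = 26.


rho = 12/26; Wq = rho/(mu - lambda) = 0.033 hours

0.033 hours


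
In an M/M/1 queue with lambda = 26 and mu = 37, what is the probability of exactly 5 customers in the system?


rho = 26/37; P(n) = (1-rho)*rho^n = (1-26/37)*(26/37)^5 = 0.0509

0.0509


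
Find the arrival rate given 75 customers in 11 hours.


lambda = total arrivals / time = 75 / 11 = 6.82 per hour

6.82 per hour


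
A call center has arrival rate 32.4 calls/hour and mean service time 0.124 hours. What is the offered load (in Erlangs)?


Offered load a = lambda * E[S] = 32.4 * 0.124 = 4.02 Erlangs

4.02 Erlangs


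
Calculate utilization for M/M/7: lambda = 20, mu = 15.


rho = lambda/(c*mu) = 20/(7*15) = 0.1905

0.1905


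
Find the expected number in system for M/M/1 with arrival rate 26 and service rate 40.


rho = 26/40; L = rho/(1-rho) = 1.86

1.86


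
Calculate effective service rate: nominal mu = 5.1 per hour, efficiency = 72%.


Effective rate = mu * efficiency = 5.1 * 0.72 = 3.67 per hour

3.67 per hour


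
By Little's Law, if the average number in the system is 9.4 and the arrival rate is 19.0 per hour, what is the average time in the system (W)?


W = L / lambda = 9.4 / 19.0 = 0.4947 hours

0.4947 hours


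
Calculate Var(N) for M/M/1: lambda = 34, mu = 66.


rho = 34/66; Var(N) = rho/(1-rho)^2 = 2.19

2.19


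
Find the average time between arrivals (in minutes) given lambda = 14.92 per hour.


Mean interarrival time = 60/lambda = 60/14.92 = 4.02 minutes

4.02 minutes


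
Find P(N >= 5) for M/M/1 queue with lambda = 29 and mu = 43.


P(N >= 5) = rho^5 = (29/43)^5 = 0.1395

0.1395


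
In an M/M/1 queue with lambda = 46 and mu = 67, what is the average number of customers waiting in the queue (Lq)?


rho = 46/67; Lq = rho^2/(1-rho) = 1.5

1.5


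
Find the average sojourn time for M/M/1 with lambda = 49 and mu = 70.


W = 1/(mu - lambda) = 1/(70 - 49) = 0.0476 hours

0.0476 hours


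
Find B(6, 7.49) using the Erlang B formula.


B(N,A) = (A^N/N!) / sum(A^k/k!, k=0..N) with N=6, A=7.49 = 0.361

0.361


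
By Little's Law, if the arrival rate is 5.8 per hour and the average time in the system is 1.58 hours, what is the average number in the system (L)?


L = lambda * W = 5.8 * 1.58 = 9.16

9.16


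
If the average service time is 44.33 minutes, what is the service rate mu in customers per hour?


mu = 60 / avg_service_time = 60 / 44.33 = 1.35 per hour

1.35 per hour


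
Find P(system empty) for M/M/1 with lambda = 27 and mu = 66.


P0 = 1 - rho = 1 - 27/66 = 0.5909

0.5909


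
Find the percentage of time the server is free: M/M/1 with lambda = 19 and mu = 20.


Idle fraction = (1 - rho) * 100 = (1 - 19/20) * 100 = 5.0%

5.0%


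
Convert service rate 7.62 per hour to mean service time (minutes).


Mean service time = 60/mu = 60/7.62 = 7.87 minutes

7.87 minutes


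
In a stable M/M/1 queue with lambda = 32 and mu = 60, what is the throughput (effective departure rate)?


For a stable queue (lambda < mu), throughput = lambda = 32 per hour

32 per hour


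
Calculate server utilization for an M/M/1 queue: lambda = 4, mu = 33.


rho = lambda/mu = 4/33 = 0.1212

0.1212


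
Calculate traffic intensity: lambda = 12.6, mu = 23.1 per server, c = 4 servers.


rho = lambda / (c * mu) = 12.6 / (4 * 23.1) = 0.1364

0.1364


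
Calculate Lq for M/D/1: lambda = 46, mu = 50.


M/D/1: Lq = rho^2 / (2*(1-rho)) where rho = 46/50; Lq = 5.29

5.29


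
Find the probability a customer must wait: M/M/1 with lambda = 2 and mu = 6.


P(wait) = rho = lambda/mu = 2/6 = 0.3333

0.3333


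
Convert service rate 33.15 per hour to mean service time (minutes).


Mean service time = 60/mu = 60/33.15 = 1.81 minutes

1.81 minutes


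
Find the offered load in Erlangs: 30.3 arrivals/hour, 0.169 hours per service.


Offered load a = lambda * E[S] = 30.3 * 0.169 = 5.12 Erlangs

5.12 Erlangs


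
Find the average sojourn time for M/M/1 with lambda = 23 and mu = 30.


W = 1/(mu - lambda) = 1/(30 - 23) = 0.1429 hours

0.1429 hours


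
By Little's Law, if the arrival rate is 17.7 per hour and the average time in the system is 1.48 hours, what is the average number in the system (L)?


L = lambda * W = 17.7 * 1.48 = 26.2

26.2


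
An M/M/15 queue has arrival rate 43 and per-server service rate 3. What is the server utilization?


rho = lambda/(c*mu) = 43/(15*3) = 0.9556

0.9556


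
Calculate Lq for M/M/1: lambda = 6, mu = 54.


rho = 6/54; Lq = rho^2/(1-rho) = 0.01

0.01


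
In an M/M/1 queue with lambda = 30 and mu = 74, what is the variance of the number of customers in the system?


rho = 30/74; Var(N) = rho/(1-rho)^2 = 1.15

1.15


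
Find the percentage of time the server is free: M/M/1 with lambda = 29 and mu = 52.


Idle fraction = (1 - rho) * 100 = (1 - 29/52) * 100 = 44.2%

44.2%


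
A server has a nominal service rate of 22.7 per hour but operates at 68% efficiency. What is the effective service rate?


Effective rate = mu * efficiency = 22.7 * 0.68 = 15.44 per hour

15.44 per hour


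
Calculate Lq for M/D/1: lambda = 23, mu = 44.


M/D/1: Lq = rho^2 / (2*(1-rho)) where rho = 23/44; Lq = 0.29

0.29


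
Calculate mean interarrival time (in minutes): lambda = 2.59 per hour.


Mean interarrival time = 60/lambda = 60/2.59 = 23.17 minutes

23.17 minutes


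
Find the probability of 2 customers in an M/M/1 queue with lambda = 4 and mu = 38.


rho = 4/38; P(n) = (1-rho)*rho^n = (1-4/38)*(4/38)^2 = 0.0099

0.0099


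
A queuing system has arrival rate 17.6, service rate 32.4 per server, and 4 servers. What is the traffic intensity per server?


rho = lambda / (c * mu) = 17.6 / (4 * 32.4) = 0.1358

0.1358


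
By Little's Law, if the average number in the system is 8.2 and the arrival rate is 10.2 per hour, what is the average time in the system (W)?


W = L / lambda = 8.2 / 10.2 = 0.8039 hours

0.8039 hours


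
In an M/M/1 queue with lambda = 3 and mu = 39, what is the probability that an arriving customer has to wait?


P(wait) = rho = lambda/mu = 3/39 = 0.0769

0.0769


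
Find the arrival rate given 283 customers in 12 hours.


lambda = total arrivals / time = 283 / 12 = 23.58 per hour

23.58 per hour


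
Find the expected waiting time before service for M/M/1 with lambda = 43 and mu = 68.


rho = 43/68; Wq = rho/(mu - lambda) = 0.0253 hours

0.0253 hours


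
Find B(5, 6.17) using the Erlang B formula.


B(N,A) = (A^N/N!) / sum(A^k/k!, k=0..N) with N=5, A=6.17 = 0.3721

0.3721


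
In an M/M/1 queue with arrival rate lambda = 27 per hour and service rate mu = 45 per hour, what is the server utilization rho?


rho = lambda/mu = 27/45 = 0.6

0.6


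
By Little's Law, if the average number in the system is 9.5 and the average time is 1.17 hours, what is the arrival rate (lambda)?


lambda = L / W = 9.5 / 1.17 = 8.12 per hour

8.12 per hour


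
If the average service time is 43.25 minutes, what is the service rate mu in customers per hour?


mu = 60 / avg_service_time = 60 / 43.25 = 1.39 per hour

1.39 per hour


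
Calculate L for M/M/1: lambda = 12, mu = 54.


rho = 12/54; L = rho/(1-rho) = 0.29

0.29


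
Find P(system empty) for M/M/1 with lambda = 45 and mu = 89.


P0 = 1 - rho = 1 - 45/89 = 0.4944

0.4944


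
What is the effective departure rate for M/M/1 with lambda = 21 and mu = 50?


For a stable queue (lambda < mu), throughput = lambda = 21 per hour

21 per hour


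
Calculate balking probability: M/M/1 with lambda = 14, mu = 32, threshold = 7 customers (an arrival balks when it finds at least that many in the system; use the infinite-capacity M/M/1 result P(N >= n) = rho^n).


P(N >= 7) = rho^7 = (14/32)^7 = 0.0031

0.0031


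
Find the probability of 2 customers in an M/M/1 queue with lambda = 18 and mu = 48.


rho = 18/48; P(n) = (1-rho)*rho^n = (1-18/48)*(18/48)^2 = 0.0879

0.0879


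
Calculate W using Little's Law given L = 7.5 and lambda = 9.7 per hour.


W = L / lambda = 7.5 / 9.7 = 0.7732 hours

0.7732 hours


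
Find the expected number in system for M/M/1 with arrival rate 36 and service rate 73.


rho = 36/73; L = rho/(1-rho) = 0.97

0.97


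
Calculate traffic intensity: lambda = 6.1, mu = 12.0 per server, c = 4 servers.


rho = lambda / (c * mu) = 6.1 / (4 * 12.0) = 0.1271

0.1271


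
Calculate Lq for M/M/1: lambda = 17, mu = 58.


rho = 17/58; Lq = rho^2/(1-rho) = 0.12

0.12


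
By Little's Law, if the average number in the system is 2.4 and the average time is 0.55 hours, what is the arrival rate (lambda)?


lambda = L / W = 2.4 / 0.55 = 4.36 per hour

4.36 per hour


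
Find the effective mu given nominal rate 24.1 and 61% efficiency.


Effective rate = mu * efficiency = 24.1 * 0.61 = 14.7 per hour

14.7 per hour


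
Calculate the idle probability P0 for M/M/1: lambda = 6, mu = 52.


P0 = 1 - rho = 1 - 6/52 = 0.8846

0.8846


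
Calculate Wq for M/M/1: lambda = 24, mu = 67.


rho = 24/67; Wq = rho/(mu - lambda) = 0.0083 hours

0.0083 hours


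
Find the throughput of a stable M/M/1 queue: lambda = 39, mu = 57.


For a stable queue (lambda < mu), throughput = lambda = 39 per hour

39 per hour


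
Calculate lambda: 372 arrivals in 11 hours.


lambda = total arrivals / time = 372 / 11 = 33.82 per hour

33.82 per hour


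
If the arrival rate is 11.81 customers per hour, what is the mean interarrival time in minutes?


Mean interarrival time = 60/lambda = 60/11.81 = 5.08 minutes

5.08 minutes


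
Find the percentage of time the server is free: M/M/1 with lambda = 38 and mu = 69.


Idle fraction = (1 - rho) * 100 = (1 - 38/69) * 100 = 44.9%

44.9%


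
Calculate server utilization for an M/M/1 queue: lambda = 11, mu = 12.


rho = lambda/mu = 11/12 = 0.9167

0.9167


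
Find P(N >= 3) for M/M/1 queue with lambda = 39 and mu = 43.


P(N >= 3) = rho^3 = (39/43)^3 = 0.7461

0.7461


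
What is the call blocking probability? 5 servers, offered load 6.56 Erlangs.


B(N,A) = (A^N/N!) / sum(A^k/k!, k=0..N) with N=5, A=6.56 = 0.3977

0.3977


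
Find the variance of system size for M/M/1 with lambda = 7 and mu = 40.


rho = 7/40; Var(N) = rho/(1-rho)^2 = 0.26

0.26


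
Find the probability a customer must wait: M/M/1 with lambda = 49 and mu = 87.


P(wait) = rho = lambda/mu = 49/87 = 0.5632

0.5632


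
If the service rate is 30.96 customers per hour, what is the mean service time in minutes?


Mean service time = 60/mu = 60/30.96 = 1.94 minutes

1.94 minutes


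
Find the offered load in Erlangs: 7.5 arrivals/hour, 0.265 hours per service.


Offered load a = lambda * E[S] = 7.5 * 0.265 = 1.99 Erlangs

1.99 Erlangs


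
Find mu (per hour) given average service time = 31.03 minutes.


mu = 60 / avg_service_time = 60 / 31.03 = 1.93 per hour

1.93 per hour


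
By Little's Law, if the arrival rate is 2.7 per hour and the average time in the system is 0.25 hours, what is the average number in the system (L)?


L = lambda * W = 2.7 * 0.25 = 0.68

0.68


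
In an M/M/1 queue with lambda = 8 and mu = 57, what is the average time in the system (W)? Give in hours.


W = 1/(mu - lambda) = 1/(57 - 8) = 0.0204 hours

0.0204 hours


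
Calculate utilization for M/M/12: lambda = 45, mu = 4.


rho = lambda/(c*mu) = 45/(12*4) = 0.9375

0.9375


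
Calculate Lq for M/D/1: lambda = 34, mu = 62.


M/D/1: Lq = rho^2 / (2*(1-rho)) where rho = 34/62; Lq = 0.33

0.33


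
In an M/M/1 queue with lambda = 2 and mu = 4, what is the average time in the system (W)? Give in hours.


W = 1/(mu - lambda) = 1/(4 - 2) = 0.5 hours

0.5 hours


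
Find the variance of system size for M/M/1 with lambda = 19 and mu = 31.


rho = 19/31; Var(N) = rho/(1-rho)^2 = 4.09

4.09


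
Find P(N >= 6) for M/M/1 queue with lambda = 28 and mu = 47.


P(N >= 6) = rho^6 = (28/47)^6 = 0.0447

0.0447


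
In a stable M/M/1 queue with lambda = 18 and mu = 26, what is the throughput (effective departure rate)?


For a stable queue (lambda < mu), throughput = lambda = 18 per hour

18 per hour


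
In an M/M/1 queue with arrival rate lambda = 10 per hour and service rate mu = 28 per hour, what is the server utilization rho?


rho = lambda/mu = 10/28 = 0.3571

0.3571


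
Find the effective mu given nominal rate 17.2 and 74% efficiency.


Effective rate = mu * efficiency = 17.2 * 0.74 = 12.73 per hour

12.73 per hour


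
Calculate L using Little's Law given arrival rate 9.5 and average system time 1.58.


L = lambda * W = 9.5 * 1.58 = 15.01

15.01


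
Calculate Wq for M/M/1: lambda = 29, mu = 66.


rho = 29/66; Wq = rho/(mu - lambda) = 0.0119 hours

0.0119 hours


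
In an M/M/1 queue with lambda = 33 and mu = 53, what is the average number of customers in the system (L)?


rho = 33/53; L = rho/(1-rho) = 1.65

1.65


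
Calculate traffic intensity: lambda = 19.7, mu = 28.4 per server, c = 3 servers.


rho = lambda / (c * mu) = 19.7 / (3 * 28.4) = 0.2312

0.2312


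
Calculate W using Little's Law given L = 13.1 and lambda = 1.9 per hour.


W = L / lambda = 13.1 / 1.9 = 6.8947 hours

6.8947 hours


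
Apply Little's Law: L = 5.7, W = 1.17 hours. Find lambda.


lambda = L / W = 5.7 / 1.17 = 4.87 per hour

4.87 per hour


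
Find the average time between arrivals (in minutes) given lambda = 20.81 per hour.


Mean interarrival time = 60/lambda = 60/20.81 = 2.88 minutes

2.88 minutes


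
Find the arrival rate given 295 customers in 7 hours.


lambda = total arrivals / time = 295 / 7 = 42.14 per hour

42.14 per hour


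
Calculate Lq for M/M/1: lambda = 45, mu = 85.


rho = 45/85; Lq = rho^2/(1-rho) = 0.6

0.6


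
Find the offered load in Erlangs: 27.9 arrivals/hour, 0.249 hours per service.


Offered load a = lambda * E[S] = 27.9 * 0.249 = 6.95 Erlangs

6.95 Erlangs


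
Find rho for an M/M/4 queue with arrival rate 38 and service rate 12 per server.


rho = lambda/(c*mu) = 38/(4*12) = 0.7917

0.7917


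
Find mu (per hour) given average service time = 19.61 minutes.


mu = 60 / avg_service_time = 60 / 19.61 = 3.06 per hour

3.06 per hour


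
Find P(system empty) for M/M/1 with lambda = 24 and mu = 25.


P0 = 1 - rho = 1 - 24/25 = 0.04

0.04


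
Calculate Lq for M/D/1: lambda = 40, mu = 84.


M/D/1: Lq = rho^2 / (2*(1-rho)) where rho = 40/84; Lq = 0.22

0.22


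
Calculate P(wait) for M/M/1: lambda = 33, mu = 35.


P(wait) = rho = lambda/mu = 33/35 = 0.9429

0.9429


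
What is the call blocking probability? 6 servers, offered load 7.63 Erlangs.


B(N,A) = (A^N/N!) / sum(A^k/k!, k=0..N) with N=6, A=7.63 = 0.3691

0.3691


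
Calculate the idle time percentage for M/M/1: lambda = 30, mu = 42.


Idle fraction = (1 - rho) * 100 = (1 - 30/42) * 100 = 28.6%

28.6%


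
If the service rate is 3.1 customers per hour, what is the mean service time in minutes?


Mean service time = 60/mu = 60/3.1 = 19.35 minutes

19.35 minutes


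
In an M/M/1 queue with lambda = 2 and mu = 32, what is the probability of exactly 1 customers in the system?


rho = 2/32; P(n) = (1-rho)*rho^n = (1-2/32)*(2/32)^1 = 0.0586

0.0586


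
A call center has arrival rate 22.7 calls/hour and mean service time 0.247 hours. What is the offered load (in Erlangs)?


Offered load a = lambda * E[S] = 22.7 * 0.247 = 5.61 Erlangs

5.61 Erlangs


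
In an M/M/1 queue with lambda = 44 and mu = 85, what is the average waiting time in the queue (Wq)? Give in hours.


rho = 44/85; Wq = rho/(mu - lambda) = 0.0126 hours

0.0126 hours


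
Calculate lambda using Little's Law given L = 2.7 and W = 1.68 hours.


lambda = L / W = 2.7 / 1.68 = 1.61 per hour

1.61 per hour


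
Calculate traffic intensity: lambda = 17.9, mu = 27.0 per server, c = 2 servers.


rho = lambda / (c * mu) = 17.9 / (2 * 27.0) = 0.3315

0.3315


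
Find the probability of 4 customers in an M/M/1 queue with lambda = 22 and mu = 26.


rho = 22/26; P(n) = (1-rho)*rho^n = (1-22/26)*(22/26)^4 = 0.0789

0.0789


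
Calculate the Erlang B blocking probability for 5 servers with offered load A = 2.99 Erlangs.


B(N,A) = (A^N/N!) / sum(A^k/k!, k=0..N) with N=5, A=2.99 = 0.1092

0.1092


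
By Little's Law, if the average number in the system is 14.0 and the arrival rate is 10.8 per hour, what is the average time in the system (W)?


W = L / lambda = 14.0 / 10.8 = 1.2963 hours

1.2963 hours


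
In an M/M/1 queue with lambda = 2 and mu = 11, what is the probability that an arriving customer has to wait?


P(wait) = rho = lambda/mu = 2/11 = 0.1818

0.1818


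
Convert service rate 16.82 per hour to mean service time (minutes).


Mean service time = 60/mu = 60/16.82 = 3.57 minutes

3.57 minutes


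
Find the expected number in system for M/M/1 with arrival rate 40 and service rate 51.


rho = 40/51; L = rho/(1-rho) = 3.64

3.64


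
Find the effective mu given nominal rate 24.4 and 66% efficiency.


Effective rate = mu * efficiency = 24.4 * 0.66 = 16.1 per hour

16.1 per hour


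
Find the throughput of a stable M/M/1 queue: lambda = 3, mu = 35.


For a stable queue (lambda < mu), throughput = lambda = 3 per hour

3 per hour


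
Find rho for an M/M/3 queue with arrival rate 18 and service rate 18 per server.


rho = lambda/(c*mu) = 18/(3*18) = 0.3333

0.3333


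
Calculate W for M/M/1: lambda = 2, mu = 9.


W = 1/(mu - lambda) = 1/(9 - 2) = 0.1429 hours

0.1429 hours


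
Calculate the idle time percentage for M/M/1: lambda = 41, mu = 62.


Idle fraction = (1 - rho) * 100 = (1 - 41/62) * 100 = 33.9%

33.9%


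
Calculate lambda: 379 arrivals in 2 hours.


lambda = total arrivals / time = 379 / 2 = 189.5 per hour

189.5 per hour


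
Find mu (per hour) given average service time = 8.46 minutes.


mu = 60 / avg_service_time = 60 / 8.46 = 7.09 per hour

7.09 per hour


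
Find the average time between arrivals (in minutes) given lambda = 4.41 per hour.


Mean interarrival time = 60/lambda = 60/4.41 = 13.61 minutes

13.61 minutes


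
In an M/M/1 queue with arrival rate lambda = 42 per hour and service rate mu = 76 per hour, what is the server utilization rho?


rho = lambda/mu = 42/76 = 0.5526

0.5526


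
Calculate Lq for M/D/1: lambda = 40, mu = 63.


M/D/1: Lq = rho^2 / (2*(1-rho)) where rho = 40/63; Lq = 0.55

0.55


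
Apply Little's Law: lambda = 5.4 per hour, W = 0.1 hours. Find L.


L = lambda * W = 5.4 * 0.1 = 0.54

0.54


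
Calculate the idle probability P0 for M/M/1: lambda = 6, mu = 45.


P0 = 1 - rho = 1 - 6/45 = 0.8667

0.8667


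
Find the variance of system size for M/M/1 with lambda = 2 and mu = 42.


rho = 2/42; Var(N) = rho/(1-rho)^2 = 0.05

0.05


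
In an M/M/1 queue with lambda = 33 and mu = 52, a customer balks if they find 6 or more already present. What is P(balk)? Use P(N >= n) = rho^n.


P(N >= 6) = rho^6 = (33/52)^6 = 0.0653

0.0653


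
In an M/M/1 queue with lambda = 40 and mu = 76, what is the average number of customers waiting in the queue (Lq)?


rho = 40/76; Lq = rho^2/(1-rho) = 0.58

0.58


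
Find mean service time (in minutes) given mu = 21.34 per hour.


Mean service time = 60/mu = 60/21.34 = 2.81 minutes

2.81 minutes


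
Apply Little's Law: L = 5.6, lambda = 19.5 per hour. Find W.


W = L / lambda = 5.6 / 19.5 = 0.2872 hours

0.2872 hours


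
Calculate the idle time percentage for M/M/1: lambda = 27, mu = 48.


Idle fraction = (1 - rho) * 100 = (1 - 27/48) * 100 = 43.8%

43.8%


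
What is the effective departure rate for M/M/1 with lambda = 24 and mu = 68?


For a stable queue (lambda < mu), throughput = lambda = 24 per hour

24 per hour


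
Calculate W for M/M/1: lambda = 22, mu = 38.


W = 1/(mu - lambda) = 1/(38 - 22) = 0.0625 hours

0.0625 hours


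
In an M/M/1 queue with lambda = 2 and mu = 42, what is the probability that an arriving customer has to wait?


P(wait) = rho = lambda/mu = 2/42 = 0.0476

0.0476


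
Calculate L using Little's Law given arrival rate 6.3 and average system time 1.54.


L = lambda * W = 6.3 * 1.54 = 9.7

9.7


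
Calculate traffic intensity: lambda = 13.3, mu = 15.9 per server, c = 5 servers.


rho = lambda / (c * mu) = 13.3 / (5 * 15.9) = 0.1673

0.1673


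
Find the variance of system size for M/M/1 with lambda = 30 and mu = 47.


rho = 30/47; Var(N) = rho/(1-rho)^2 = 4.88

4.88


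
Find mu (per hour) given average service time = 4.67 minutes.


mu = 60 / avg_service_time = 60 / 4.67 = 12.85 per hour

12.85 per hour


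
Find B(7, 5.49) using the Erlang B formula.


B(N,A) = (A^N/N!) / sum(A^k/k!, k=0..N) with N=7, A=5.49 = 0.1519

0.1519


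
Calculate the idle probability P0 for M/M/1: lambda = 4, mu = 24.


P0 = 1 - rho = 1 - 4/24 = 0.8333

0.8333


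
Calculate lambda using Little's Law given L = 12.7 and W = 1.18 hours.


lambda = L / W = 12.7 / 1.18 = 10.76 per hour

10.76 per hour


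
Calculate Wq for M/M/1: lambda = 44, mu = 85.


rho = 44/85; Wq = rho/(mu - lambda) = 0.0126 hours

0.0126 hours


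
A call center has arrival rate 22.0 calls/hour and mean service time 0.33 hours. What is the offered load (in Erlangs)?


Offered load a = lambda * E[S] = 22.0 * 0.33 = 7.26 Erlangs

7.26 Erlangs


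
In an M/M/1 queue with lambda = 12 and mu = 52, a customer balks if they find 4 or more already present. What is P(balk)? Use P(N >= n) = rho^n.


P(N >= 4) = rho^4 = (12/52)^4 = 0.0028

0.0028


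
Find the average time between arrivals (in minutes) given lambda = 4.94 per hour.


Mean interarrival time = 60/lambda = 60/4.94 = 12.15 minutes

12.15 minutes


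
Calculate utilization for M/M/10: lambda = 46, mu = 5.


rho = lambda/(c*mu) = 46/(10*5) = 0.92

0.92


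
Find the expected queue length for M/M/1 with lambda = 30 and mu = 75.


rho = 30/75; Lq = rho^2/(1-rho) = 0.27

0.27


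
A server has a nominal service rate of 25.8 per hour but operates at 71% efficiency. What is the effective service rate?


Effective rate = mu * efficiency = 25.8 * 0.71 = 18.32 per hour

18.32 per hour


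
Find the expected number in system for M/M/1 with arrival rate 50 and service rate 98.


rho = 50/98; L = rho/(1-rho) = 1.04

1.04


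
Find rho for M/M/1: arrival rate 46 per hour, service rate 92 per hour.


rho = lambda/mu = 46/92 = 0.5

0.5


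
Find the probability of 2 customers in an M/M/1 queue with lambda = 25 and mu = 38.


rho = 25/38; P(n) = (1-rho)*rho^n = (1-25/38)*(25/38)^2 = 0.1481

0.1481


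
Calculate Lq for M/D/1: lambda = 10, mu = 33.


M/D/1: Lq = rho^2 / (2*(1-rho)) where rho = 10/33; Lq = 0.07

0.07


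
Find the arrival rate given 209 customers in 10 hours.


lambda = total arrivals / time = 209 / 10 = 20.9 per hour

20.9 per hour


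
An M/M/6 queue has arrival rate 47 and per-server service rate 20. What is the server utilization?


rho = lambda/(c*mu) = 47/(6*20) = 0.3917

0.3917


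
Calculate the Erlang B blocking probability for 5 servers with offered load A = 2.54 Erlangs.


B(N,A) = (A^N/N!) / sum(A^k/k!, k=0..N) with N=5, A=2.54 = 0.0727

0.0727


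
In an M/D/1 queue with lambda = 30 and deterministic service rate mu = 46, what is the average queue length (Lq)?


M/D/1: Lq = rho^2 / (2*(1-rho)) where rho = 30/46; Lq = 0.61

0.61


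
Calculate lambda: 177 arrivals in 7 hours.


lambda = total arrivals / time = 177 / 7 = 25.29 per hour

25.29 per hour


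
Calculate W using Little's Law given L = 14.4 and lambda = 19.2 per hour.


W = L / lambda = 14.4 / 19.2 = 0.75 hours

0.75 hours


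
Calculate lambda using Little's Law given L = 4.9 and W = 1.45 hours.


lambda = L / W = 4.9 / 1.45 = 3.38 per hour

3.38 per hour
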